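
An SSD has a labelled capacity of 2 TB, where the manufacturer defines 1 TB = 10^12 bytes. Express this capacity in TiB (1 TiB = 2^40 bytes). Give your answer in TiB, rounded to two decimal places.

1.82 TiB

2 TB = 2 × 10^12 bytes = 2,000,000,000,000 bytes
1 TiB = 1,099,511,627,776 bytes
2,000,000,000,000 / 1,099,511,627,776 = 1.82 TiB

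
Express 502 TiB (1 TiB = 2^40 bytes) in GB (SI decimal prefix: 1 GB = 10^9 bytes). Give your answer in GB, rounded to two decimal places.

551,954.84 GB

502 TiB = 502 × 2^40 bytes = 551,954,837,143,552 bytes
1 GB = 1,000,000,000 bytes
551,954,837,143,552 / 1,000,000,000 = 551,954.84 GB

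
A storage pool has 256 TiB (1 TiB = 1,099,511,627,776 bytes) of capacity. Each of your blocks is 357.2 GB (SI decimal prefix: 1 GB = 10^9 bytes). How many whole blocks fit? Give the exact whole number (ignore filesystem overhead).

Capacity: 256 TiB = 281,474,976,710,656 bytes
Per item: 357.2 GB = 357,200,000,000 bytes
⌊281,474,976,710,656 / 357,200,000,000⌋ = 788

788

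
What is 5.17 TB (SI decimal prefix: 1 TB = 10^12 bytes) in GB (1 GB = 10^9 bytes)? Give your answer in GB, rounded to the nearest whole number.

5,170 GB

5.17 TB × 1,000,000,000,000 bytes/TB = 5,170,000,000,000 bytes
1 GB = 1,000,000,000 bytes
5,170,000,000,000 / 1,000,000,000 = 5,170 GB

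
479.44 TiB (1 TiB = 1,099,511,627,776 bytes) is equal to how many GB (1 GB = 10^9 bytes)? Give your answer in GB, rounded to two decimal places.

479.44 TiB = 479.44 × 2^40 bytes = 527,149,854,820,925.44 bytes
1 GB = 1,000,000,000 bytes
527,149,854,820,925.44 / 1,000,000,000 = 527,149.85 GB

527,149.85 GB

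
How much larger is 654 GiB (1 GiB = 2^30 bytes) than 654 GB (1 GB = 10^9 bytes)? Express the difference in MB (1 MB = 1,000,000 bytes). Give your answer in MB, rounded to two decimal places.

654 GiB = 654 × 1,073,741,824 = 702,227,152,896 bytes
654 GB = 654 × 1,000,000,000 = 654,000,000,000 bytes
difference = 48,227,152,896 bytes
48,227,152,896 / 1,000,000 = 48,227.15 MB

48,227.15 MB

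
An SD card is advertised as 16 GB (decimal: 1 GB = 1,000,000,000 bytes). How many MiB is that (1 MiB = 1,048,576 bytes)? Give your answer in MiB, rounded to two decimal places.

15,258.79 MiB

16 GB = 16 × 10^9 bytes = 16,000,000,000 bytes
1 MiB = 2^20 bytes = 1,048,576 bytes
16,000,000,000 / 1,048,576 = 15,258.79 MiB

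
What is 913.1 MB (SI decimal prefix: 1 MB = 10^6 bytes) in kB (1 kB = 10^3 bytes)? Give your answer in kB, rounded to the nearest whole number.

913.1 MB × 1,000,000 bytes/MB = 913,100,000 bytes
1 kB = 10^3 bytes = 1,000 bytes
913,100,000 / 1,000 = 913,100 kB

913,100 kB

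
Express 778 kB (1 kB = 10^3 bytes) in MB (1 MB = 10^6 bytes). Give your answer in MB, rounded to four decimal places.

778 kB × 1,000 bytes/kB = 778,000 bytes
1 MB = 1,000,000 bytes
778,000 / 1,000,000 = 0.7780 MB

0.7780 MB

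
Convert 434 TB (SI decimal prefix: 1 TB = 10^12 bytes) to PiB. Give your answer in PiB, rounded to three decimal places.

0.385 PiB

434 TB × 1,000,000,000,000 bytes/TB = 434,000,000,000,000 bytes
1 PiB = 2^50 bytes = 1,125,899,906,842,624 bytes
434,000,000,000,000 / 1,125,899,906,842,624 = 0.385 PiB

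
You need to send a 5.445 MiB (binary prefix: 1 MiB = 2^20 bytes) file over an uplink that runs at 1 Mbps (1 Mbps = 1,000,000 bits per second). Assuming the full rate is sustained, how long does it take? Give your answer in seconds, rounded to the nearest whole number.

46 seconds

5.445 MiB = 5,709,496.32 bytes = 45,675,970.56 bits
1 Mbps = 1,000,000 bits/s
time = 45,675,970.56 / 1,000,000 = 46 s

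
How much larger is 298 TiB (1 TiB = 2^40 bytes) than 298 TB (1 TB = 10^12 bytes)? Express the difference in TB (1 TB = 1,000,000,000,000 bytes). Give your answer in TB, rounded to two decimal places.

298 TiB = 298 × 1,099,511,627,776 = 327,654,465,077,248 bytes
298 TB = 298 × 1,000,000,000,000 = 298,000,000,000,000 bytes
difference = 29,654,465,077,248 bytes
29,654,465,077,248 / 1,000,000,000,000 = 29.65 TB

29.65 TB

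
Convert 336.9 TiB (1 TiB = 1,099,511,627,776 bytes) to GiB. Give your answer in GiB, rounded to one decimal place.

336.9 TiB = 336.9 × 2^40 bytes = 370,425,467,397,734.4 bytes
1 GiB = 2^30 bytes = 1,073,741,824 bytes
370,425,467,397,734.4 / 1,073,741,824 = 344,985.6 GiB

344,985.6 GiB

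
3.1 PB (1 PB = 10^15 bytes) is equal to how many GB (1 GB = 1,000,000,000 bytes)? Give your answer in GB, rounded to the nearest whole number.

3.1 PB = 3.1 × 10^15 bytes = 3,100,000,000,000,000 bytes
1 GB = 10^9 bytes = 1,000,000,000 bytes
3,100,000,000,000,000 / 1,000,000,000 = 3,100,000 GB

3,100,000 GB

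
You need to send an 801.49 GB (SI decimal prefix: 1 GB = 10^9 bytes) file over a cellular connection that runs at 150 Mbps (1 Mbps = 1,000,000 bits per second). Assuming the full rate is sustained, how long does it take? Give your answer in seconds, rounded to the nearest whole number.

801.49 GB = 801,490,000,000 bytes = 6,411,920,000,000 bits
150 Mbps = 150,000,000 bits/s
time = 6,411,920,000,000 / 150,000,000 = 42,746 s

42,746 seconds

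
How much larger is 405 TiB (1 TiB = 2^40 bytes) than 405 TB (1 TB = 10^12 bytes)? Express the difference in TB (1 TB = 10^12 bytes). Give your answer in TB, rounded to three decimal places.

40.302 TB

405 TiB = 405 × 1,099,511,627,776 = 445,302,209,249,280 bytes
405 TB = 405 × 1,000,000,000,000 = 405,000,000,000,000 bytes
difference = 40,302,209,249,280 bytes
40,302,209,249,280 / 1,000,000,000,000 = 40.302 TB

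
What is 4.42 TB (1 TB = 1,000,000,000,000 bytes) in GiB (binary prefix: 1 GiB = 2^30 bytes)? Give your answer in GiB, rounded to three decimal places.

4,116.446 GiB

4.42 TB = 4.42 × 10^12 bytes = 4,420,000,000,000 bytes
1 GiB = 2^30 bytes = 1,073,741,824 bytes
4,420,000,000,000 / 1,073,741,824 = 4,116.446 GiB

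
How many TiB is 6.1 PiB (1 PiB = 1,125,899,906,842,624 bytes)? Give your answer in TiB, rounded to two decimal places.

6,246.40 TiB

6.1 PiB × 1,125,899,906,842,624 bytes/PiB = 6,867,989,431,740,006.4 bytes
1 TiB = 1,099,511,627,776 bytes
6,867,989,431,740,006.4 / 1,099,511,627,776 = 6,246.40 TiB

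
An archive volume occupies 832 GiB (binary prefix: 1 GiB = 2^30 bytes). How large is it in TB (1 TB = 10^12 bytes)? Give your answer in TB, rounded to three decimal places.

832 GiB = 832 × 2^30 bytes = 893,353,197,568 bytes
1 TB = 1,000,000,000,000 bytes
893,353,197,568 / 1,000,000,000,000 = 0.893 TB

0.893 TB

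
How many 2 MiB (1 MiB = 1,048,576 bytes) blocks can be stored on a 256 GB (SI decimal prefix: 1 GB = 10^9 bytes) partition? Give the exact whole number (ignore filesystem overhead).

Capacity: 256 GB = 256,000,000,000 bytes
Per item: 2 MiB = 2,097,152 bytes
⌊256,000,000,000 / 2,097,152⌋ = 122,070

122,070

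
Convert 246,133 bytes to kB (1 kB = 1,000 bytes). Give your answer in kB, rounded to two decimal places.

246,133 bytes given.
1 kB = 1,000 bytes
246,133 / 1,000 = 246.13 kB

246.13 kB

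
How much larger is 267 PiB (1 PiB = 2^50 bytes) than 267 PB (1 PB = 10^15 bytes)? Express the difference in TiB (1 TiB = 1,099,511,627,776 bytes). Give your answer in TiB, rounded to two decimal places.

30,572.91 TiB

267 PiB = 267 × 1,125,899,906,842,624 = 300,615,275,126,980,608 bytes
267 PB = 267 × 1,000,000,000,000,000 = 267,000,000,000,000,000 bytes
difference = 33,615,275,126,980,608 bytes
33,615,275,126,980,608 / 1,099,511,627,776 = 30,572.91 TiB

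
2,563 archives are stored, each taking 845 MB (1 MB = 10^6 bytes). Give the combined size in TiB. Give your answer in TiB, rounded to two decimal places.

1.97 TiB

Total = 2,563 × 845 MB = 2,165,735 MB
= 2,165,735 × 1,000,000 bytes = 2,165,735,000,000 bytes
1 TiB = 1,099,511,627,776 bytes
2,165,735,000,000 / 1,099,511,627,776 = 1.97 TiB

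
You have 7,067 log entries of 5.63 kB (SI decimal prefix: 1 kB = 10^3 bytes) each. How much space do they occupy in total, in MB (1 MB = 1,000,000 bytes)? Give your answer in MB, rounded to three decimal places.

39.787 MB

Total = 7,067 × 5.63 kB = 39787.21 kB
= 39787.21 × 1,000 bytes = 39,787,210 bytes
1 MB = 1,000,000 bytes
39,787,210 / 1,000,000 = 39.787 MB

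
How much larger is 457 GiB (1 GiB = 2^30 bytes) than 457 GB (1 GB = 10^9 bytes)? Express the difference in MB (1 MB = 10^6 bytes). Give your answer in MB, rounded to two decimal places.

33,700.01 MB

457 GiB = 457 × 1,073,741,824 = 490,700,013,568 bytes
457 GB = 457 × 1,000,000,000 = 457,000,000,000 bytes
difference = 33,700,013,568 bytes
33,700,013,568 / 1,000,000 = 33,700.01 MB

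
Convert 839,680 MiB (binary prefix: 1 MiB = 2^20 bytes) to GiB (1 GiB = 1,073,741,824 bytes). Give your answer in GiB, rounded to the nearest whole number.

820 GiB

839,680 MiB = 839,680 × 2^20 bytes = 880,468,295,680 bytes
1 GiB = 1,073,741,824 bytes
880,468,295,680 / 1,073,741,824 = 820 GiB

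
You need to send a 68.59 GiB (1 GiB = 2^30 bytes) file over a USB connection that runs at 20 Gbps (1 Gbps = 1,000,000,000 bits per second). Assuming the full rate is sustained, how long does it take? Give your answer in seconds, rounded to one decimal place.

29.5 seconds

68.59 GiB = 73,647,951,708.16 bytes = 589,183,613,665.28 bits
20 Gbps = 20,000,000,000 bits/s
time = 589,183,613,665.28 / 20,000,000,000 = 29.5 s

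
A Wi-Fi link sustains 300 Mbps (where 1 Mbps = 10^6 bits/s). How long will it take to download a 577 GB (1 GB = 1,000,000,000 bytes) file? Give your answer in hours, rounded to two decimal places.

577 GB = 577,000,000,000 bytes = 4,616,000,000,000 bits
300 Mbps = 300,000,000 bits/s
time = 4,616,000,000,000 / 300,000,000 = 15,386.6667 s
15,386.6667 s / 3600 = 4.27 hours

4.27 hours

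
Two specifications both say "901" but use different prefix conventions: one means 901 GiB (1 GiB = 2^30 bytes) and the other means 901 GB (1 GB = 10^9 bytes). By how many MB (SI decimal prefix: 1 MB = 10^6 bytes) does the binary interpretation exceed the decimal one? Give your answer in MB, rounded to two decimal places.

66,441.38 MB

901 GiB = 901 × 1,073,741,824 = 967,441,383,424 bytes
901 GB = 901 × 1,000,000,000 = 901,000,000,000 bytes
difference = 66,441,383,424 bytes
66,441,383,424 / 1,000,000 = 66,441.38 MB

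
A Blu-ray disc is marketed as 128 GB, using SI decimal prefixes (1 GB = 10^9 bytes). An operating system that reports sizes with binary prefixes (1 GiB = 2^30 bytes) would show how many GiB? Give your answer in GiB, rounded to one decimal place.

128 GB = 128 × 10^9 bytes = 128,000,000,000 bytes
1 GiB = 2^30 bytes = 1,073,741,824 bytes
128,000,000,000 / 1,073,741,824 = 119.2 GiB

119.2 GiB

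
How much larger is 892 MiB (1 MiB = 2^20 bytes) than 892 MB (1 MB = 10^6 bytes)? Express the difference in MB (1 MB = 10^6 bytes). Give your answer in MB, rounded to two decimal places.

43.33 MB

892 MiB = 892 × 1,048,576 = 935,329,792 bytes
892 MB = 892 × 1,000,000 = 892,000,000 bytes
difference = 43,329,792 bytes
43,329,792 / 1,000,000 = 43.33 MB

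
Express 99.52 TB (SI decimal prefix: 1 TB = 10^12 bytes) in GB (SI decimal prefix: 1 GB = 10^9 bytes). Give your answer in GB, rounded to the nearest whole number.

99.52 TB = 99.52 × 10^12 bytes = 99,520,000,000,000 bytes
1 GB = 10^9 bytes = 1,000,000,000 bytes
99,520,000,000,000 / 1,000,000,000 = 99,520 GB

99,520 GB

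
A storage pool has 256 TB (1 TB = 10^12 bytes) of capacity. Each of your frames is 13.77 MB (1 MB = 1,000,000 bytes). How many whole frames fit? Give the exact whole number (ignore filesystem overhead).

Capacity: 256 TB = 256,000,000,000,000 bytes
Per item: 13.77 MB = 13,770,000 bytes
⌊256,000,000,000,000 / 13,770,000⌋ = 18,591,140

18,591,140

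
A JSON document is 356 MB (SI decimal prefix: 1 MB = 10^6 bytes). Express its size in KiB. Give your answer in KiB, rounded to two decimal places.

356 MB = 356 × 10^6 bytes = 356,000,000 bytes
1 KiB = 1,024 bytes
356,000,000 / 1,024 = 347,656.25 KiB

347,656.25 KiB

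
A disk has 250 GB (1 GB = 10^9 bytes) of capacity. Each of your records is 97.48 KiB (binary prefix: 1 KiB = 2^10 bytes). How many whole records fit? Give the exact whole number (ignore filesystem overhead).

2,504,520

Capacity: 250 GB = 250,000,000,000 bytes
Per item: 97.48 KiB = 99,819.52 bytes
⌊250,000,000,000 / 99,819.52⌋ = 2,504,520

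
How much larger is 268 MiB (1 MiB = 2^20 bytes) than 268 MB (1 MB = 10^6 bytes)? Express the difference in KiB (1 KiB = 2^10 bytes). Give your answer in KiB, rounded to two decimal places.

268 MiB = 268 × 1,048,576 = 281,018,368 bytes
268 MB = 268 × 1,000,000 = 268,000,000 bytes
difference = 13,018,368 bytes
13,018,368 / 1,024 = 12,713.25 KiB

12,713.25 KiB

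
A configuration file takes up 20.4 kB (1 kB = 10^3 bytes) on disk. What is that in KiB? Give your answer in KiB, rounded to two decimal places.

19.92 KiB

20.4 kB × 1,000 bytes/kB = 20,400 bytes
1 KiB = 1,024 bytes
20,400 / 1,024 = 19.92 KiB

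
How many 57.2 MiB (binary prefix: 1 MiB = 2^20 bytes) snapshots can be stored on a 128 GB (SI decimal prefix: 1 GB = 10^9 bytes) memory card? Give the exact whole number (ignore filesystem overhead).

Capacity: 128 GB = 128,000,000,000 bytes
Per item: 57.2 MiB = 59,978,547.2 bytes
⌊128,000,000,000 / 59,978,547.2⌋ = 2,134

2,134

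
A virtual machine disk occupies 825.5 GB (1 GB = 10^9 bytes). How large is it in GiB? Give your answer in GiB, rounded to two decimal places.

768.81 GiB

825.5 GB = 825.5 × 10^9 bytes = 825,500,000,000 bytes
1 GiB = 2^30 bytes = 1,073,741,824 bytes
825,500,000,000 / 1,073,741,824 = 768.81 GiB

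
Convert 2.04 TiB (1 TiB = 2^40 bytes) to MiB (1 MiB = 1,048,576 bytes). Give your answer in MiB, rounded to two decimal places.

2.04 TiB = 2.04 × 2^40 bytes = 2,243,003,720,663.04 bytes
1 MiB = 1,048,576 bytes
2,243,003,720,663.04 / 1,048,576 = 2,139,095.04 MiB

2,139,095.04 MiB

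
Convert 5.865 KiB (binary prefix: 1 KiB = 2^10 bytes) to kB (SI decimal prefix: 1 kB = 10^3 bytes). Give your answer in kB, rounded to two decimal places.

6.01 kB

5.865 KiB = 5.865 × 2^10 bytes = 6,005.76 bytes
1 kB = 1,000 bytes
6,005.76 / 1,000 = 6.01 kB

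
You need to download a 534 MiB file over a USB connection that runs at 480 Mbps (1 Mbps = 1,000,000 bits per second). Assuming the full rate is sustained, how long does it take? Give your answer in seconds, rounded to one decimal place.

9.3 seconds

534 MiB = 559,939,584 bytes = 4,479,516,672 bits
480 Mbps = 480,000,000 bits/s
time = 4,479,516,672 / 480,000,000 = 9.3 s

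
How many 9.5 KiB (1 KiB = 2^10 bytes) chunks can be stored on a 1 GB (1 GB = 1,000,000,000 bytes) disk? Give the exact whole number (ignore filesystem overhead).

Capacity: 1 GB = 1,000,000,000 bytes
Per item: 9.5 KiB = 9,728 bytes
⌊1,000,000,000 / 9,728⌋ = 102,796

102,796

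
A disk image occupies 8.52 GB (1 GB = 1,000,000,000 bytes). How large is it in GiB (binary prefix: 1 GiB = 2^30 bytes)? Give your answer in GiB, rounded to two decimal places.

8.52 GB = 8.52 × 10^9 bytes = 8,520,000,000 bytes
1 GiB = 2^30 bytes = 1,073,741,824 bytes
8,520,000,000 / 1,073,741,824 = 7.93 GiB

7.93 GiB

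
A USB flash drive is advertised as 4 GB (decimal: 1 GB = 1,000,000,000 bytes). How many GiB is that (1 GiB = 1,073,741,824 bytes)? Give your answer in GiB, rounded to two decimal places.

4 GB = 4 × 10^9 bytes = 4,000,000,000 bytes
1 GiB = 2^30 bytes = 1,073,741,824 bytes
4,000,000,000 / 1,073,741,824 = 3.73 GiB

3.73 GiB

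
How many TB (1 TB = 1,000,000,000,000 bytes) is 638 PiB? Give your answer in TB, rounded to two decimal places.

638 PiB × 1,125,899,906,842,624 bytes/PiB = 718,324,140,565,594,112 bytes
1 TB = 10^12 bytes = 1,000,000,000,000 bytes
718,324,140,565,594,112 / 1,000,000,000,000 = 718,324.14 TB

718,324.14 TB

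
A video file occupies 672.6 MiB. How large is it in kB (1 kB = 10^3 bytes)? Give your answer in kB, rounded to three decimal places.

705,272.218 kB

672.6 MiB = 672.6 × 2^20 bytes = 705,272,217.6 bytes
1 kB = 10^3 bytes = 1,000 bytes
705,272,217.6 / 1,000 = 705,272.218 kB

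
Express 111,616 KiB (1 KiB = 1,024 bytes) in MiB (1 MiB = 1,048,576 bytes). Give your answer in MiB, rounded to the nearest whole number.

109 MiB

111,616 KiB = 111,616 × 2^10 bytes = 114,294,784 bytes
1 MiB = 2^20 bytes = 1,048,576 bytes
114,294,784 / 1,048,576 = 109 MiB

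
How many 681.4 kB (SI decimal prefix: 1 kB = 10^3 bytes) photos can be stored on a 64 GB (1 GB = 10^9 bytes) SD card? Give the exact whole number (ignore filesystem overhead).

93,924

Capacity: 64 GB = 64,000,000,000 bytes
Per item: 681.4 kB = 681,400 bytes
⌊64,000,000,000 / 681,400⌋ = 93,924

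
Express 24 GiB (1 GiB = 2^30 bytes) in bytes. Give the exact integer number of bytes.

24 × 1,073,741,824 = 25,769,803,776 bytes

25,769,803,776 bytes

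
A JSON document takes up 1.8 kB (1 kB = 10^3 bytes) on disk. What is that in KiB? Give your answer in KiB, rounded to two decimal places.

1.76 KiB

1.8 kB × 1,000 bytes/kB = 1,800 bytes
1 KiB = 1,024 bytes
1,800 / 1,024 = 1.76 KiB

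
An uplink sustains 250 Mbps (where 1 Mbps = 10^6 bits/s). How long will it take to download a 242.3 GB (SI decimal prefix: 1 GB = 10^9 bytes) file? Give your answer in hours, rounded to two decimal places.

2.15 hours

242.3 GB = 242,300,000,000 bytes = 1,938,400,000,000 bits
250 Mbps = 250,000,000 bits/s
time = 1,938,400,000,000 / 250,000,000 = 7,753.6000 s
7,753.6000 s / 3600 = 2.15 hours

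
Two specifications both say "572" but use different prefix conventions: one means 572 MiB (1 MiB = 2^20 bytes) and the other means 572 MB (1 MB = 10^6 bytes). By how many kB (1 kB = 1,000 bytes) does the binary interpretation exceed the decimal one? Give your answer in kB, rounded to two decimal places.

27,785.47 kB

572 MiB = 572 × 1,048,576 = 599,785,472 bytes
572 MB = 572 × 1,000,000 = 572,000,000 bytes
difference = 27,785,472 bytes
27,785,472 / 1,000 = 27,785.47 kB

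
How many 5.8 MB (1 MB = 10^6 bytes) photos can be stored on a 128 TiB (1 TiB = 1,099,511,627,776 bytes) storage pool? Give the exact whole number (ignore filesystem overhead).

Capacity: 128 TiB = 140,737,488,355,328 bytes
Per item: 5.8 MB = 5,800,000 bytes
⌊140,737,488,355,328 / 5,800,000⌋ = 24,265,084

24,265,084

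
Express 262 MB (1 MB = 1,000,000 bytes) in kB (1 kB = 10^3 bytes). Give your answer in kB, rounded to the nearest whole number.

262 MB = 262 × 10^6 bytes = 262,000,000 bytes
1 kB = 10^3 bytes = 1,000 bytes
262,000,000 / 1,000 = 262,000 kB

262,000 kB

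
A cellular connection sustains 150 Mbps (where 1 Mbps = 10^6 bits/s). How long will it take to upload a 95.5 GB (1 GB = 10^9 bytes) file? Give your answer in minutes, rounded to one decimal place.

95.5 GB = 95,500,000,000 bytes = 764,000,000,000 bits
150 Mbps = 150,000,000 bits/s
time = 764,000,000,000 / 150,000,000 = 5,093.33 s
5,093.33 s / 60 = 84.9 minutes

84.9 minutes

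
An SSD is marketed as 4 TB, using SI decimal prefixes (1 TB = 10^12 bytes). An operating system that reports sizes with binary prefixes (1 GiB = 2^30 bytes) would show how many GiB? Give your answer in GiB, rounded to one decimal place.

3,725.3 GiB

4 TB = 4 × 10^12 bytes = 4,000,000,000,000 bytes
1 GiB = 1,073,741,824 bytes
4,000,000,000,000 / 1,073,741,824 = 3,725.3 GiB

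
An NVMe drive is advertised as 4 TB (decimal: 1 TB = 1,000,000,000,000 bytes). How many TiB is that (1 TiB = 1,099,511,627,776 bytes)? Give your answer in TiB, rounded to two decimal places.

3.64 TiB

4 TB × 1,000,000,000,000 bytes/TB = 4,000,000,000,000 bytes
1 TiB = 2^40 bytes = 1,099,511,627,776 bytes
4,000,000,000,000 / 1,099,511,627,776 = 3.64 TiB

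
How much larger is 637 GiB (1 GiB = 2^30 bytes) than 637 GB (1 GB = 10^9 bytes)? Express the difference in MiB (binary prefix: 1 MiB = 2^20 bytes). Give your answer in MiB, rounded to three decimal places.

637 GiB = 637 × 1,073,741,824 = 683,973,541,888 bytes
637 GB = 637 × 1,000,000,000 = 637,000,000,000 bytes
difference = 46,973,541,888 bytes
46,973,541,888 / 1,048,576 = 44,797.460 MiB

44,797.460 MiB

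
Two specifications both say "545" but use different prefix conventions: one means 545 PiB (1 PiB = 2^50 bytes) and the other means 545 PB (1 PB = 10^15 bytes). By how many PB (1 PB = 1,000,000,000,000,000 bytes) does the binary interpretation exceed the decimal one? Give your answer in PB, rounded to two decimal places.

545 PiB = 545 × 1,125,899,906,842,624 = 613,615,449,229,230,080 bytes
545 PB = 545 × 1,000,000,000,000,000 = 545,000,000,000,000,000 bytes
difference = 68,615,449,229,230,080 bytes
68,615,449,229,230,080 / 1,000,000,000,000,000 = 68.62 PB

68.62 PB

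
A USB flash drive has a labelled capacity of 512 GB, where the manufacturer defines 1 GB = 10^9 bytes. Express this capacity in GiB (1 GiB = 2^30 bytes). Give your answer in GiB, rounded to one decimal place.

476.8 GiB

512 GB × 1,000,000,000 bytes/GB = 512,000,000,000 bytes
1 GiB = 2^30 bytes = 1,073,741,824 bytes
512,000,000,000 / 1,073,741,824 = 476.8 GiB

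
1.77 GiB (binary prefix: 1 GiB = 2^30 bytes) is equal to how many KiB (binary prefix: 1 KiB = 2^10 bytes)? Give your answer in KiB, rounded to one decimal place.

1,855,979.5 KiB

1.77 GiB = 1.77 × 2^30 bytes = 1,900,523,028.48 bytes
1 KiB = 2^10 bytes = 1,024 bytes
1,900,523,028.48 / 1,024 = 1,855,979.5 KiB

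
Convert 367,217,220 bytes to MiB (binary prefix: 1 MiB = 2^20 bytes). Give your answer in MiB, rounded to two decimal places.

367,217,220 bytes given.
1 MiB = 2^20 bytes = 1,048,576 bytes
367,217,220 / 1,048,576 = 350.21 MiB

350.21 MiB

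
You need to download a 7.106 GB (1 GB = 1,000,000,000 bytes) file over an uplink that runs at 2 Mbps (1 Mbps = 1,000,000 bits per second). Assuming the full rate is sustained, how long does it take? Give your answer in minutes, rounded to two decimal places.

7.106 GB = 7,106,000,000 bytes = 56,848,000,000 bits
2 Mbps = 2,000,000 bits/s
time = 56,848,000,000 / 2,000,000 = 28,424.000 s
28,424.000 s / 60 = 473.73 minutes

473.73 minutes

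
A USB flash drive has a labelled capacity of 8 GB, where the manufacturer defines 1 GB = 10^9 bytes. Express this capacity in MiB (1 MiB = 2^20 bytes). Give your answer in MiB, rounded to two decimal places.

7,629.39 MiB

8 GB = 8 × 10^9 bytes = 8,000,000,000 bytes
1 MiB = 1,048,576 bytes
8,000,000,000 / 1,048,576 = 7,629.39 MiB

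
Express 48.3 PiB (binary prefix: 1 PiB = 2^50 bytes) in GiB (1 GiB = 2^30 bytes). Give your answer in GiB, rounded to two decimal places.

50,646,220.80 GiB

48.3 PiB = 48.3 × 2^50 bytes = 54,380,965,500,498,739.2 bytes
1 GiB = 2^30 bytes = 1,073,741,824 bytes
54,380,965,500,498,739.2 / 1,073,741,824 = 50,646,220.80 GiB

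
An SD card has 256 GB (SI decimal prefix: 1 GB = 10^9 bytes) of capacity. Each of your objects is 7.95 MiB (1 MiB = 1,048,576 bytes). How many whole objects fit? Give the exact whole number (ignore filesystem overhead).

Capacity: 256 GB = 256,000,000,000 bytes
Per item: 7.95 MiB = 8,336,179.2 bytes
⌊256,000,000,000 / 8,336,179.2⌋ = 30,709

30,709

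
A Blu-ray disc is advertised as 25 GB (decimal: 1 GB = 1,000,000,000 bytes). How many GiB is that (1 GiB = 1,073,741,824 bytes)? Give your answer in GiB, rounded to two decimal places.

25 GB = 25 × 10^9 bytes = 25,000,000,000 bytes
1 GiB = 1,073,741,824 bytes
25,000,000,000 / 1,073,741,824 = 23.28 GiB

23.28 GiB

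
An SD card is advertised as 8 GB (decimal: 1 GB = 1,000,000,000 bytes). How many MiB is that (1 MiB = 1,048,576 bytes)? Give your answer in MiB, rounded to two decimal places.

7,629.39 MiB

8 GB = 8 × 10^9 bytes = 8,000,000,000 bytes
1 MiB = 1,048,576 bytes
8,000,000,000 / 1,048,576 = 7,629.39 MiB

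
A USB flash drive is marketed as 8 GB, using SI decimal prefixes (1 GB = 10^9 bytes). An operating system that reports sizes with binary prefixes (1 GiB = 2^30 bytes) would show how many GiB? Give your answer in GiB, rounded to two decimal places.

8 GB × 1,000,000,000 bytes/GB = 8,000,000,000 bytes
1 GiB = 2^30 bytes = 1,073,741,824 bytes
8,000,000,000 / 1,073,741,824 = 7.45 GiB

7.45 GiB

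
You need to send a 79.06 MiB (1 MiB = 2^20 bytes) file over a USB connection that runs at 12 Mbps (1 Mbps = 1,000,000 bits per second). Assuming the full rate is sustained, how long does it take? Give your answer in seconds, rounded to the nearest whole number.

79.06 MiB = 82,900,418.56 bytes = 663,203,348.48 bits
12 Mbps = 12,000,000 bits/s
time = 663,203,348.48 / 12,000,000 = 55 s

55 seconds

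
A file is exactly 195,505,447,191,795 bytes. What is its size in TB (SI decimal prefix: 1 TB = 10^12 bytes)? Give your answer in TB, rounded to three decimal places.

195.505 TB

195,505,447,191,795 bytes given.
1 TB = 1,000,000,000,000 bytes
195,505,447,191,795 / 1,000,000,000,000 = 195.505 TB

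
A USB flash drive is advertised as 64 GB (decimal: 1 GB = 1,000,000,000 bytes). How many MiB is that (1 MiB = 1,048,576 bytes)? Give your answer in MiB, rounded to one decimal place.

61,035.2 MiB

64 GB = 64 × 10^9 bytes = 64,000,000,000 bytes
1 MiB = 2^20 bytes = 1,048,576 bytes
64,000,000,000 / 1,048,576 = 61,035.2 MiB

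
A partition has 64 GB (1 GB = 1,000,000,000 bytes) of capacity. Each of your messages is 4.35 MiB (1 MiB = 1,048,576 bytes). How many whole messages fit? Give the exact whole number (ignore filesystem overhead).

Capacity: 64 GB = 64,000,000,000 bytes
Per item: 4.35 MiB = 4,561,305.6 bytes
⌊64,000,000,000 / 4,561,305.6⌋ = 14,031

14,031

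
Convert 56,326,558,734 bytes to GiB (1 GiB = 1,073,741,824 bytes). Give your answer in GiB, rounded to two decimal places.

52.46 GiB

56,326,558,734 bytes given.
1 GiB = 2^30 bytes = 1,073,741,824 bytes
56,326,558,734 / 1,073,741,824 = 52.46 GiB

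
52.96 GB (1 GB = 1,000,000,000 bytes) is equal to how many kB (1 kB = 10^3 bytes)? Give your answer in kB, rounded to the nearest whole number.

52.96 GB = 52.96 × 10^9 bytes = 52,960,000,000 bytes
1 kB = 10^3 bytes = 1,000 bytes
52,960,000,000 / 1,000 = 52,960,000 kB

52,960,000 kB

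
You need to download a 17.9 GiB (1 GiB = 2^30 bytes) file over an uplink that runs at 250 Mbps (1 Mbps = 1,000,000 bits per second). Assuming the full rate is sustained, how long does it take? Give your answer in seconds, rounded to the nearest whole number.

17.9 GiB = 19,219,978,649.6 bytes = 153,759,829,196.8 bits
250 Mbps = 250,000,000 bits/s
time = 153,759,829,196.8 / 250,000,000 = 615 s

615 seconds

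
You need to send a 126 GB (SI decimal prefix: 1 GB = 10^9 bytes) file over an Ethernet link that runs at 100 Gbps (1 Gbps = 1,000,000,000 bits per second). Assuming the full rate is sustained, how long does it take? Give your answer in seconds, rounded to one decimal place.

10.1 seconds

126 GB = 126,000,000,000 bytes = 1,008,000,000,000 bits
100 Gbps = 100,000,000,000 bits/s
time = 1,008,000,000,000 / 100,000,000,000 = 10.1 s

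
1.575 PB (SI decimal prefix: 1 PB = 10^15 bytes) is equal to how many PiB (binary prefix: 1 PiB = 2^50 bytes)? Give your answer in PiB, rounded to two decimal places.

1.40 PiB

1.575 PB × 1,000,000,000,000,000 bytes/PB = 1,575,000,000,000,000 bytes
1 PiB = 1,125,899,906,842,624 bytes
1,575,000,000,000,000 / 1,125,899,906,842,624 = 1.40 PiB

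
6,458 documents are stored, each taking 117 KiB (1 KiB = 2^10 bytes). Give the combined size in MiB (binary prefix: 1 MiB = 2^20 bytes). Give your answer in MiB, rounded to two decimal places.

737.88 MiB

Total = 6,458 × 117 KiB = 755,586 KiB
= 755,586 × 1,024 bytes = 773,720,064 bytes
1 MiB = 1,048,576 bytes
773,720,064 / 1,048,576 = 737.88 MiB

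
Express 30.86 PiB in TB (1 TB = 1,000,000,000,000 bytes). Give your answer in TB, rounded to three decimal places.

34,745.271 TB

30.86 PiB = 30.86 × 2^50 bytes = 34,745,271,125,163,376.64 bytes
1 TB = 1,000,000,000,000 bytes
34,745,271,125,163,376.64 / 1,000,000,000,000 = 34,745.271 TB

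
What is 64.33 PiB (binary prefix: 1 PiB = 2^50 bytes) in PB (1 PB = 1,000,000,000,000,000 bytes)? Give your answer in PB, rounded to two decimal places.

72.43 PB

64.33 PiB = 64.33 × 2^50 bytes = 72,429,141,007,186,001.92 bytes
1 PB = 10^15 bytes = 1,000,000,000,000,000 bytes
72,429,141,007,186,001.92 / 1,000,000,000,000,000 = 72.43 PB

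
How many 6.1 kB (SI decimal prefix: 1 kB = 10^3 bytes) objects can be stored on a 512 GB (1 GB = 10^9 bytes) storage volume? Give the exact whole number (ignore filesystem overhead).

83,934,426

Capacity: 512 GB = 512,000,000,000 bytes
Per item: 6.1 kB = 6,100 bytes
⌊512,000,000,000 / 6,100⌋ = 83,934,426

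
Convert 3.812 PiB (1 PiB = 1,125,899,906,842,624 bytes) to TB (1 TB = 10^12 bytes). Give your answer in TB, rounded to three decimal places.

4,291.930 TB

3.812 PiB = 3.812 × 2^50 bytes = 4,291,930,444,884,082.688 bytes
1 TB = 1,000,000,000,000 bytes
4,291,930,444,884,082.688 / 1,000,000,000,000 = 4,291.930 TB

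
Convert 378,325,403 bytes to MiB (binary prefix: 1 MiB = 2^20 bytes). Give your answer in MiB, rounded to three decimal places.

378,325,403 bytes given.
1 MiB = 2^20 bytes = 1,048,576 bytes
378,325,403 / 1,048,576 = 360.799 MiB

360.799 MiB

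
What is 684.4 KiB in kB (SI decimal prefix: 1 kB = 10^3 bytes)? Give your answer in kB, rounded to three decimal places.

700.826 kB

684.4 KiB × 1,024 bytes/KiB = 700,825.6 bytes
1 kB = 1,000 bytes
700,825.6 / 1,000 = 700.826 kB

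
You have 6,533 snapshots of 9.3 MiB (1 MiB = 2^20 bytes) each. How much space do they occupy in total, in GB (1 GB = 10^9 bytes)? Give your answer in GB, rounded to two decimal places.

63.71 GB

Total = 6,533 × 9.3 MiB = 60756.9 MiB
= 60756.9 × 1,048,576 bytes = 63,708,227,174.4 bytes
1 GB = 1,000,000,000 bytes
63,708,227,174.4 / 1,000,000,000 = 63.71 GB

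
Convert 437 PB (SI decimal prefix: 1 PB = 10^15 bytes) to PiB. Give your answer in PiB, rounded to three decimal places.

437 PB = 437 × 10^15 bytes = 437,000,000,000,000,000 bytes
1 PiB = 1,125,899,906,842,624 bytes
437,000,000,000,000,000 / 1,125,899,906,842,624 = 388.134 PiB

388.134 PiB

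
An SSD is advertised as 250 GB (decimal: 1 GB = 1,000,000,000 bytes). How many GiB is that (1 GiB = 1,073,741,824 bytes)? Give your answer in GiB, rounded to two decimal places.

232.83 GiB

250 GB = 250 × 10^9 bytes = 250,000,000,000 bytes
1 GiB = 1,073,741,824 bytes
250,000,000,000 / 1,073,741,824 = 232.83 GiB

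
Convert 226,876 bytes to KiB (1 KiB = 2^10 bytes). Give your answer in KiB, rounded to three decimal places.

221.559 KiB

226,876 bytes given.
1 KiB = 2^10 bytes = 1,024 bytes
226,876 / 1,024 = 221.559 KiB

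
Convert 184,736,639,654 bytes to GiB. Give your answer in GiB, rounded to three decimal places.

172.049 GiB

184,736,639,654 bytes given.
1 GiB = 1,073,741,824 bytes
184,736,639,654 / 1,073,741,824 = 172.049 GiB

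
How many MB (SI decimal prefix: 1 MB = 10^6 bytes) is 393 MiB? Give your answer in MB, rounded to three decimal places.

393 MiB × 1,048,576 bytes/MiB = 412,090,368 bytes
1 MB = 1,000,000 bytes
412,090,368 / 1,000,000 = 412.090 MB

412.090 MB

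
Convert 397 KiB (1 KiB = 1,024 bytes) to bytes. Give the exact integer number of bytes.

397 × 1,024 = 406,528 bytes  (1 KiB = 2^10 bytes)

406,528 bytes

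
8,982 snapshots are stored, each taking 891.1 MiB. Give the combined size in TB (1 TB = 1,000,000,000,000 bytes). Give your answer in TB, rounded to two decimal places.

Total = 8,982 × 891.1 MiB = 8003860.2 MiB
= 8003860.2 × 1,048,576 bytes = 8,392,655,713,075.2 bytes
1 TB = 1,000,000,000,000 bytes
8,392,655,713,075.2 / 1,000,000,000,000 = 8.39 TB

8.39 TB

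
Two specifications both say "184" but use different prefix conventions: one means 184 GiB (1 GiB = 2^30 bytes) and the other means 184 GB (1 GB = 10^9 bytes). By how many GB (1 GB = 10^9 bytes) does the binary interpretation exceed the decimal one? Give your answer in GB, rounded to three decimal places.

13.568 GB

184 GiB = 184 × 1,073,741,824 = 197,568,495,616 bytes
184 GB = 184 × 1,000,000,000 = 184,000,000,000 bytes
difference = 13,568,495,616 bytes
13,568,495,616 / 1,000,000,000 = 13.568 GB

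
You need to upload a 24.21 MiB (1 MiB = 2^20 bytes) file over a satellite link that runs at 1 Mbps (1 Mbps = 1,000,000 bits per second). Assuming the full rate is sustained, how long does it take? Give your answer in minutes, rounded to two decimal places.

3.38 minutes

24.21 MiB = 25,386,024.96 bytes = 203,088,199.68 bits
1 Mbps = 1,000,000 bits/s
time = 203,088,199.68 / 1,000,000 = 203.088 s
203.088 s / 60 = 3.38 minutes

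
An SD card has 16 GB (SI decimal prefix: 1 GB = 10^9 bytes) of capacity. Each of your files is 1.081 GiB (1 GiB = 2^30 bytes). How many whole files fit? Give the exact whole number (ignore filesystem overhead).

13

Capacity: 16 GB = 16,000,000,000 bytes
Per item: 1.081 GiB = 1,160,714,911.744 bytes
⌊16,000,000,000 / 1,160,714,911.744⌋ = 13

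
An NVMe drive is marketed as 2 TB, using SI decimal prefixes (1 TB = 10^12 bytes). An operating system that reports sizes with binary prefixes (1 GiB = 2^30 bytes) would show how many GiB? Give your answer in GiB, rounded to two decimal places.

1,862.65 GiB

2 TB × 1,000,000,000,000 bytes/TB = 2,000,000,000,000 bytes
1 GiB = 1,073,741,824 bytes
2,000,000,000,000 / 1,073,741,824 = 1,862.65 GiB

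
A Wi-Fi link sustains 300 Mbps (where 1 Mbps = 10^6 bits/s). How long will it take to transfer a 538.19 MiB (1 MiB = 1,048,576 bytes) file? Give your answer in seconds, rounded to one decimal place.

538.19 MiB = 564,333,117.44 bytes = 4,514,664,939.52 bits
300 Mbps = 300,000,000 bits/s
time = 4,514,664,939.52 / 300,000,000 = 15.0 s

15.0 seconds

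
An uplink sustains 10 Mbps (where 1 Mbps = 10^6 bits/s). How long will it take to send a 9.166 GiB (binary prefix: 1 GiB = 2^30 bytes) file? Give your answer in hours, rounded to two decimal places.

2.19 hours

9.166 GiB = 9,841,917,558.784 bytes = 78,735,340,470.272 bits
10 Mbps = 10,000,000 bits/s
time = 78,735,340,470.272 / 10,000,000 = 7,873.5340 s
7,873.5340 s / 3600 = 2.19 hours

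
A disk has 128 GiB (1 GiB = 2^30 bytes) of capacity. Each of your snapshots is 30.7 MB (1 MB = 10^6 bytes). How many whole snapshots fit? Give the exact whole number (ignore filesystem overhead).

4,476

Capacity: 128 GiB = 137,438,953,472 bytes
Per item: 30.7 MB = 30,700,000 bytes
⌊137,438,953,472 / 30,700,000⌋ = 4,476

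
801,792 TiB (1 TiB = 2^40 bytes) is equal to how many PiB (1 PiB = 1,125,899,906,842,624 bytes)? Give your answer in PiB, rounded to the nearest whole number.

783 PiB

801,792 TiB = 801,792 × 2^40 bytes = 881,579,627,057,774,592 bytes
1 PiB = 1,125,899,906,842,624 bytes
881,579,627,057,774,592 / 1,125,899,906,842,624 = 783 PiB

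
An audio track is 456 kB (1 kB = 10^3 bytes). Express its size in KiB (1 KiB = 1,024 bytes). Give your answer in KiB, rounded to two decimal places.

445.31 KiB

456 kB = 456 × 10^3 bytes = 456,000 bytes
1 KiB = 1,024 bytes
456,000 / 1,024 = 445.31 KiB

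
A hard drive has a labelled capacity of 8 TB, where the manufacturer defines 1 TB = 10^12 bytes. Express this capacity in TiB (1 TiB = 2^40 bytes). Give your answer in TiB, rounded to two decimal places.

7.28 TiB

8 TB = 8 × 10^12 bytes = 8,000,000,000,000 bytes
1 TiB = 2^40 bytes = 1,099,511,627,776 bytes
8,000,000,000,000 / 1,099,511,627,776 = 7.28 TiB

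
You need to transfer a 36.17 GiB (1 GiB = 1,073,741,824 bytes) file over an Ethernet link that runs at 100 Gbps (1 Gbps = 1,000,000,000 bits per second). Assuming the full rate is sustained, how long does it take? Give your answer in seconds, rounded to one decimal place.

36.17 GiB = 38,837,241,774.08 bytes = 310,697,934,192.64 bits
100 Gbps = 100,000,000,000 bits/s
time = 310,697,934,192.64 / 100,000,000,000 = 3.1 s

3.1 seconds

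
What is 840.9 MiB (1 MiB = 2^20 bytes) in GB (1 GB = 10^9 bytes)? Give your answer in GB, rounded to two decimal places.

840.9 MiB = 840.9 × 2^20 bytes = 881,747,558.4 bytes
1 GB = 1,000,000,000 bytes
881,747,558.4 / 1,000,000,000 = 0.88 GB

0.88 GB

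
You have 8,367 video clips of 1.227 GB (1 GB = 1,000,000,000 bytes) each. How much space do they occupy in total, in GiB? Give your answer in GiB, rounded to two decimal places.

9,561.25 GiB

Total = 8,367 × 1.227 GB = 10266.309 GB
= 10266.309 × 1,000,000,000 bytes = 10,266,309,000,000 bytes
1 GiB = 1,073,741,824 bytes
10,266,309,000,000 / 1,073,741,824 = 9,561.25 GiB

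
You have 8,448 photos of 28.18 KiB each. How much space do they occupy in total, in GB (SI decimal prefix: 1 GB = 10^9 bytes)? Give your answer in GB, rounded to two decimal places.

Total = 8,448 × 28.18 KiB = 238064.64 KiB
= 238064.64 × 1,024 bytes = 243,778,191.36 bytes
1 GB = 1,000,000,000 bytes
243,778,191.36 / 1,000,000,000 = 0.24 GB

0.24 GB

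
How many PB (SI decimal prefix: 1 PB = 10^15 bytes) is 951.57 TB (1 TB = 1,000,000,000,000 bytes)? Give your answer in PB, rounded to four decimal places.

951.57 TB = 951.57 × 10^12 bytes = 951,570,000,000,000 bytes
1 PB = 1,000,000,000,000,000 bytes
951,570,000,000,000 / 1,000,000,000,000,000 = 0.9516 PB

0.9516 PB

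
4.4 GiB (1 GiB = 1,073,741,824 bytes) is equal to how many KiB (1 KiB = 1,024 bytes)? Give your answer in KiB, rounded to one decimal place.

4,613,734.4 KiB

4.4 GiB × 1,073,741,824 bytes/GiB = 4,724,464,025.6 bytes
1 KiB = 2^10 bytes = 1,024 bytes
4,724,464,025.6 / 1,024 = 4,613,734.4 KiB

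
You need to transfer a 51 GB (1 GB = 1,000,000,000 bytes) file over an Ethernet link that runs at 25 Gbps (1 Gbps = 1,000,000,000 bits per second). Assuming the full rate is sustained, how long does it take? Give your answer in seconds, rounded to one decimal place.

16.3 seconds

51 GB = 51,000,000,000 bytes = 408,000,000,000 bits
25 Gbps = 25,000,000,000 bits/s
time = 408,000,000,000 / 25,000,000,000 = 16.3 s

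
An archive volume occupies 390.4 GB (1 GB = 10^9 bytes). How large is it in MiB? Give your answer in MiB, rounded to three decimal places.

390.4 GB = 390.4 × 10^9 bytes = 390,400,000,000 bytes
1 MiB = 1,048,576 bytes
390,400,000,000 / 1,048,576 = 372,314.453 MiB

372,314.453 MiB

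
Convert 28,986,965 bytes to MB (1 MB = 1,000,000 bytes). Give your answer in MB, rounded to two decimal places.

28,986,965 bytes given.
1 MB = 10^6 bytes = 1,000,000 bytes
28,986,965 / 1,000,000 = 28.99 MB

28.99 MB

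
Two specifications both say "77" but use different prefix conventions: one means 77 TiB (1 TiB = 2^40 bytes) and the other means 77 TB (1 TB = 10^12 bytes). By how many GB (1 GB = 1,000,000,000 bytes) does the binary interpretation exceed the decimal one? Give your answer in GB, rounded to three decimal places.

7,662.395 GB

77 TiB = 77 × 1,099,511,627,776 = 84,662,395,338,752 bytes
77 TB = 77 × 1,000,000,000,000 = 77,000,000,000,000 bytes
difference = 7,662,395,338,752 bytes
7,662,395,338,752 / 1,000,000,000 = 7,662.395 GB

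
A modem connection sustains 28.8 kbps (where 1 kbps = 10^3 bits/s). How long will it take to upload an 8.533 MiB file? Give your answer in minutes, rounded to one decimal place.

41.4 minutes

8.533 MiB = 8,947,499.008 bytes = 71,579,992.064 bits
28.8 kbps = 28,800 bits/s
time = 71,579,992.064 / 28,800 = 2,485.42 s
2,485.42 s / 60 = 41.4 minutes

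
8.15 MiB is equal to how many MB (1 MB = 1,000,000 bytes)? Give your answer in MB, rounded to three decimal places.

8.546 MB

8.15 MiB × 1,048,576 bytes/MiB = 8,545,894.4 bytes
1 MB = 1,000,000 bytes
8,545,894.4 / 1,000,000 = 8.546 MB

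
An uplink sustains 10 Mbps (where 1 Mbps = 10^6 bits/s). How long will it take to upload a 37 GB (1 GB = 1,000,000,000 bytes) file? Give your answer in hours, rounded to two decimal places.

37 GB = 37,000,000,000 bytes = 296,000,000,000 bits
10 Mbps = 10,000,000 bits/s
time = 296,000,000,000 / 10,000,000 = 29,600.0000 s
29,600.0000 s / 3600 = 8.22 hours

8.22 hours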